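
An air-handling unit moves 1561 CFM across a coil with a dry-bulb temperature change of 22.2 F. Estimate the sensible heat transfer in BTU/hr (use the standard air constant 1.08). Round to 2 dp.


Q = 1.08 * 1561 * 22.2 = 37426.54 BTU/hr

37426.54 BTU/hr


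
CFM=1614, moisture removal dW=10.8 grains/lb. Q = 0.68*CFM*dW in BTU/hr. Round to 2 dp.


Q = 0.68 * 1614 * 10.8 = 11853.22 BTU/hr

11853.22 BTU/hr


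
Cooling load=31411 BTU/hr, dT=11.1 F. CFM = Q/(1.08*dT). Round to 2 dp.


CFM = 31411 / (1.08 * 11.1) = 2620.20

2620.20 CFM


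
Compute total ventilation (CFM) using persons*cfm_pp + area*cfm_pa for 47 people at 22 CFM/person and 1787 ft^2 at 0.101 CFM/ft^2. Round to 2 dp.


Total = 47*22 + 1787*0.101 = 1214.49 CFM

1214.49 CFM


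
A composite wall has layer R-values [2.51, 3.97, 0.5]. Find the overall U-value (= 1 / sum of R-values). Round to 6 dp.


R_total = 2.51 + 3.97 + 0.5 = 6.98
U = 1/6.98 = 0.143266

0.143266


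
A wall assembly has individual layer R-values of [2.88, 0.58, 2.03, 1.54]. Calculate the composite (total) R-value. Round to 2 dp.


R_total = 2.88 + 0.58 + 2.03 + 1.54 = 7.03

7.03


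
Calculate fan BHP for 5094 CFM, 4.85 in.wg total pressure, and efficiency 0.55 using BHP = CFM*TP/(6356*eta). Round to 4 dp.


BHP = 5094 * 4.85 / (6356 * 0.55) = 7.0673 hp

7.0673 hp


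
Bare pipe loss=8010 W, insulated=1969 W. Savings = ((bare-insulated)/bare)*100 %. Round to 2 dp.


Savings = ((8010-1969)/8010)*100 = 75.42 %

75.42 %


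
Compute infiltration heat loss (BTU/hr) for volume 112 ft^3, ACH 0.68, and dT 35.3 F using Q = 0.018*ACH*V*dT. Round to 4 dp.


Q = 0.018 * 0.68 * 112 * 35.3 = 48.3921 BTU/hr

48.3921 BTU/hr


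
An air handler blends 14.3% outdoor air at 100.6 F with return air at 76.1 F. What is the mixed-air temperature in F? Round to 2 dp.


T_mix = 76.1 + (14.3/100)*(100.6-76.1) = 79.60 F

79.60 F


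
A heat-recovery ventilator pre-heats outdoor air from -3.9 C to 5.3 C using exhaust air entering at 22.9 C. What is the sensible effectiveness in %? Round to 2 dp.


eff = (5.3-(-3.9))/(22.9-(-3.9))*100 = 34.33 %

34.33 %


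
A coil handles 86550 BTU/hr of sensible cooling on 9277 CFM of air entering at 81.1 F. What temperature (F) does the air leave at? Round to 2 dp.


dT = 86550/(1.08*9277) = 8.6384
T_leave = 81.1 - 8.6384 = 72.46 F

72.46 F


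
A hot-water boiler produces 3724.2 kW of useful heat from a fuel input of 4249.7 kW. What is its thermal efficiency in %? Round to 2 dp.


eta = (3724.2/4249.7)*100 = 87.63 %

87.63 %


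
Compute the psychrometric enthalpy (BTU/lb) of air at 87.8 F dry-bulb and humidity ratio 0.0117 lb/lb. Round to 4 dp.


h = 0.24*87.8 + 0.0117*(1061+0.444*87.8) = 33.9418 BTU/lb

33.9418 BTU/lb


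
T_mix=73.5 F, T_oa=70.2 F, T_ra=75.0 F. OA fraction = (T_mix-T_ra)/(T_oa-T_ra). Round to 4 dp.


frac = (73.5 - 75.0) / (70.2 - 75.0) = 0.3125

0.3125


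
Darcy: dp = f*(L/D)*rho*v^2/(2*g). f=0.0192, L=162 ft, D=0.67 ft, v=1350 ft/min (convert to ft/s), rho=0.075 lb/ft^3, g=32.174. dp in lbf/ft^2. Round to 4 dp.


v_fps = 1350/60 = 22.5 ft/s
dp = 0.0192*(162/0.67)*0.075*22.5^2/(2*32.174) = 2.7393 lbf/ft^2

2.7393 lbf/ft^2


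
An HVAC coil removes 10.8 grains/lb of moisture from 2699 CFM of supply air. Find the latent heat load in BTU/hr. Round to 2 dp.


Q = 0.68 * 2699 * 10.8 = 19821.46 BTU/hr

19821.46 BTU/hr


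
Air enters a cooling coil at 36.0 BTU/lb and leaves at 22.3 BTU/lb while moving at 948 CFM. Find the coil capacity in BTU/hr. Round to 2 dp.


Q = 4.5 * 948 * (36.0 - 22.3) = 58444.20 BTU/hr

58444.20 BTU/hr


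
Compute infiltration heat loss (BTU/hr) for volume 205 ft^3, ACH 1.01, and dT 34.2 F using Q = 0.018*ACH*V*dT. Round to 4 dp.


Q = 0.018 * 1.01 * 205 * 34.2 = 127.4600 BTU/hr

127.4600 BTU/hr


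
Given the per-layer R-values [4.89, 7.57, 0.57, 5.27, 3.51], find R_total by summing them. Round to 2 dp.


R_total = 4.89 + 7.57 + 0.57 + 5.27 + 3.51 = 21.81

21.81


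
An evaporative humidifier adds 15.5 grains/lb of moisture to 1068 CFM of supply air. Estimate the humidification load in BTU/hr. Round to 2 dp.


Q = 0.68 * 1068 * 15.5 = 11256.72 BTU/hr

11256.72 BTU/hr


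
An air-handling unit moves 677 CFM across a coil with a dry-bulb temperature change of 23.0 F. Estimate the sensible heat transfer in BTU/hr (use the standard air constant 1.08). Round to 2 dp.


Q = 1.08 * 677 * 23.0 = 16816.68 BTU/hr

16816.68 BTU/hr


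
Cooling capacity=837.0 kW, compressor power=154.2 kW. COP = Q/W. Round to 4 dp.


COP = 837.0 / 154.2 = 5.4280

5.4280


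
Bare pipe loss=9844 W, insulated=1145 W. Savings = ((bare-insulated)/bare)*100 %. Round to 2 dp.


Savings = ((9844-1145)/9844)*100 = 88.37 %

88.37 %


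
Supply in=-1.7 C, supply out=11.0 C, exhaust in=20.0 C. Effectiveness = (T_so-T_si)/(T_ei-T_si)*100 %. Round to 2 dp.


eff = (11.0-(-1.7))/(20.0-(-1.7))*100 = 58.53 %

58.53 %


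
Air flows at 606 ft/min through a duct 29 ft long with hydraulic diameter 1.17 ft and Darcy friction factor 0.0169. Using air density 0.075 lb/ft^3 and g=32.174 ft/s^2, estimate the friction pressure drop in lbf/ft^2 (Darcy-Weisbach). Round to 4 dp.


v_fps = 606/60 = 10.1 ft/s
dp = 0.0169*(29/1.17)*0.075*10.1^2/(2*32.174) = 0.0498 lbf/ft^2

0.0498 lbf/ft^2


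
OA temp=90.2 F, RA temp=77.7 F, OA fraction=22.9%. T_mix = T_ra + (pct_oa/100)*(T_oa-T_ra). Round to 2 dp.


T_mix = 77.7 + (22.9/100)*(90.2-77.7) = 80.56 F

80.56 F


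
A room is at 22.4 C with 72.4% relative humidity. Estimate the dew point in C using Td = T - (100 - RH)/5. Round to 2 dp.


Td = 22.4 - (100-72.4)/5 = 16.88 C

16.88 C


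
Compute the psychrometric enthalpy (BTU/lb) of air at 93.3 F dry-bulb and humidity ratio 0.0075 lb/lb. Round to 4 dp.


h = 0.24*93.3 + 0.0075*(1061+0.444*93.3) = 30.6602 BTU/lb

30.6602 BTU/lb


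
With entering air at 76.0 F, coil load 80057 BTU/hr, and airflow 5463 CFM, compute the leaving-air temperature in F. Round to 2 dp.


dT = 80057/(1.08*5463) = 13.5689
T_leave = 76.0 - 13.5689 = 62.43 F

62.43 F


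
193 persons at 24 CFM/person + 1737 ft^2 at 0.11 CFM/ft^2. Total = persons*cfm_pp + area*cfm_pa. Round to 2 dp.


Total = 193*24 + 1737*0.11 = 4823.07 CFM

4823.07 CFM


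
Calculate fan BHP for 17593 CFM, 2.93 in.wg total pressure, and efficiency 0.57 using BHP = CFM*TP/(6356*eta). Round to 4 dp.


BHP = 17593 * 2.93 / (6356 * 0.57) = 14.2282 hp

14.2282 hp


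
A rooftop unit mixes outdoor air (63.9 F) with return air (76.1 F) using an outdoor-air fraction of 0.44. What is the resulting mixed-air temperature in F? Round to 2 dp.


T_mix = 0.44*63.9 + 0.56*76.1 = 70.73 F

70.73 F


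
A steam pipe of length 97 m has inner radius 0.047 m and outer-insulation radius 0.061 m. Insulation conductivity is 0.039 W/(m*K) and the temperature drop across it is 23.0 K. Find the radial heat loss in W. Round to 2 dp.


Q = 2*pi*0.039*97*23.0/ln(0.061/0.047) = 2096.81 W

2096.81 W


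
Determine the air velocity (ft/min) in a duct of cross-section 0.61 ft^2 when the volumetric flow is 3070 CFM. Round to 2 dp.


V = 3070 / 0.61 = 5032.79 ft/min

5032.79 ft/min


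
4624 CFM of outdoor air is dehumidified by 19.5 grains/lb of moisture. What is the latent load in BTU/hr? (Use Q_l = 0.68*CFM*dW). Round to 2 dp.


Q = 0.68 * 4624 * 19.5 = 61314.24 BTU/hr

61314.24 BTU/hr


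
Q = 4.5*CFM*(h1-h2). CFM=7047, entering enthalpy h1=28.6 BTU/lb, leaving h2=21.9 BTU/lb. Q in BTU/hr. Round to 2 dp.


Q = 4.5 * 7047 * (28.6 - 21.9) = 212467.05 BTU/hr

212467.05 BTU/hr


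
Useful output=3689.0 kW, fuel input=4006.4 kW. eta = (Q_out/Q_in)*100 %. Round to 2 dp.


eta = (3689.0/4006.4)*100 = 92.08 %

92.08 %


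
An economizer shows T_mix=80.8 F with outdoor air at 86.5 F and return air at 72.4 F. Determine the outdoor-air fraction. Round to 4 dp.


frac = (80.8 - 72.4) / (86.5 - 72.4) = 0.5957

0.5957


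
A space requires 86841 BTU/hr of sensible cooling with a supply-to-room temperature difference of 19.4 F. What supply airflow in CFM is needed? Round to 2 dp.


CFM = 86841 / (1.08 * 19.4) = 4144.76

4144.76 CFM


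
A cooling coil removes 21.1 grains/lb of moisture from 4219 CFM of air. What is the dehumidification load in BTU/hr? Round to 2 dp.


Q = 0.68 * 4219 * 21.1 = 60534.21 BTU/hr

60534.21 BTU/hr


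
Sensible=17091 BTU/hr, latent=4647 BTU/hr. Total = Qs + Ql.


Qt = 17091 + 4647 = 21738 BTU/hr

21738 BTU/hr


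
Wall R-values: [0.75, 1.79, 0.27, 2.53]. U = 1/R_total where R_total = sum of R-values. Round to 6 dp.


R_total = 0.75 + 1.79 + 0.27 + 2.53 = 5.34
U = 1/5.34 = 0.187266

0.187266


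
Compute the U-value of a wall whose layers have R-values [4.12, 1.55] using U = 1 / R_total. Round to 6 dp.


R_total = 4.12 + 1.55 = 5.67
U = 1/5.67 = 0.176367

0.176367


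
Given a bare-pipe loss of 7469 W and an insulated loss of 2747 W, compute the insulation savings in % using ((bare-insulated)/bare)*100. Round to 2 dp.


Savings = ((7469-2747)/7469)*100 = 63.22 %

63.22 %


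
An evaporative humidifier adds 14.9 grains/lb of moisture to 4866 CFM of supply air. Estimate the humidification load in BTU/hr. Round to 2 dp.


Q = 0.68 * 4866 * 14.9 = 49302.31 BTU/hr

49302.31 BTU/hr


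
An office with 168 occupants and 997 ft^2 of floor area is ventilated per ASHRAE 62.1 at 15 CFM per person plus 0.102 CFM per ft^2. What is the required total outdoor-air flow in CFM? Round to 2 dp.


Total = 168*15 + 997*0.102 = 2621.69 CFM

2621.69 CFM


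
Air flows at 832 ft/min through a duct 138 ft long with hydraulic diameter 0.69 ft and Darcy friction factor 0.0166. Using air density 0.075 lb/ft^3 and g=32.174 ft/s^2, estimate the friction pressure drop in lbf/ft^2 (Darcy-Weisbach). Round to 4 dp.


v_fps = 832/60 = 13.8667 ft/s
dp = 0.0166*(138/0.69)*0.075*13.8667^2/(2*32.174) = 0.7441 lbf/ft^2

0.7441 lbf/ft^2


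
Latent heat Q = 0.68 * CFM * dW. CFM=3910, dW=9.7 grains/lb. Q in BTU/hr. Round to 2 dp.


Q = 0.68 * 3910 * 9.7 = 25790.36 BTU/hr

25790.36 BTU/hr


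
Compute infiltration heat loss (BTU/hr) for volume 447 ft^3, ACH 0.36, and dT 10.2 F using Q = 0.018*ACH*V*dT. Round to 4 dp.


Q = 0.018 * 0.36 * 447 * 10.2 = 29.5449 BTU/hr

29.5449 BTU/hr


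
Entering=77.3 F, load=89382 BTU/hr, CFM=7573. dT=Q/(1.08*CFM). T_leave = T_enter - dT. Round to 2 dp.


dT = 89382/(1.08*7573) = 10.9284
T_leave = 77.3 - 10.9284 = 66.37 F

66.37 F


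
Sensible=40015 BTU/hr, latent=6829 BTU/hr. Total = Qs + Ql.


Qt = 40015 + 6829 = 46844 BTU/hr

46844 BTU/hr


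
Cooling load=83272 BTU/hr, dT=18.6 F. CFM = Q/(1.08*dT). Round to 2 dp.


CFM = 83272 / (1.08 * 18.6) = 4145.36

4145.36 CFM


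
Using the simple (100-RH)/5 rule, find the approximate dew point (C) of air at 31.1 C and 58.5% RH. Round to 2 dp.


Td = 31.1 - (100-58.5)/5 = 22.80 C

22.80 C


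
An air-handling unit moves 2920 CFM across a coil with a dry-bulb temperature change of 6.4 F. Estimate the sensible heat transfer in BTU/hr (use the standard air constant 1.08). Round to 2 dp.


Q = 1.08 * 2920 * 6.4 = 20183.04 BTU/hr

20183.04 BTU/hr


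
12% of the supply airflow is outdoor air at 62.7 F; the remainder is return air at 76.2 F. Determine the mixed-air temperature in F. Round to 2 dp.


T_mix = 0.12*62.7 + 0.88*76.2 = 74.58 F

74.58 F


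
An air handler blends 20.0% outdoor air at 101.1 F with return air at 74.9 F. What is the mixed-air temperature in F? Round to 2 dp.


T_mix = 74.9 + (20.0/100)*(101.1-74.9) = 80.14 F

80.14 F


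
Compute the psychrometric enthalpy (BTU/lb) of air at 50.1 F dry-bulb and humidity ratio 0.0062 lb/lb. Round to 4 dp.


h = 0.24*50.1 + 0.0062*(1061+0.444*50.1) = 18.7401 BTU/lb

18.7401 BTU/lb


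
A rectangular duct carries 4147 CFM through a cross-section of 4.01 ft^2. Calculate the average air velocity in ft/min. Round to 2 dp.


V = 4147 / 4.01 = 1034.16 ft/min

1034.16 ft/min


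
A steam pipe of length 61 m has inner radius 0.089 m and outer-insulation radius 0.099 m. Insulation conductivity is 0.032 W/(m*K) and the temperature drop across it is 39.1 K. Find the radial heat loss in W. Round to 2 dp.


Q = 2*pi*0.032*61*39.1/ln(0.099/0.089) = 4503.54 W

4503.54 W


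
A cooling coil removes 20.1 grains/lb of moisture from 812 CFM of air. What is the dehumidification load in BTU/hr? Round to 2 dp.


Q = 0.68 * 812 * 20.1 = 11098.42 BTU/hr

11098.42 BTU/hr


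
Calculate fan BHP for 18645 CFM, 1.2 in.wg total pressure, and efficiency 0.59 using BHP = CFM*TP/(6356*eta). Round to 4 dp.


BHP = 18645 * 1.2 / (6356 * 0.59) = 5.9663 hp

5.9663 hp


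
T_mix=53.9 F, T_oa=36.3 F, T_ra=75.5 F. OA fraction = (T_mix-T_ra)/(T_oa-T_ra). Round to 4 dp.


frac = (53.9 - 75.5) / (36.3 - 75.5) = 0.5510

0.5510


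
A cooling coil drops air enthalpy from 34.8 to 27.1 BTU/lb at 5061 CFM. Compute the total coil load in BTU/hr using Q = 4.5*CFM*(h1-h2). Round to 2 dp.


Q = 4.5 * 5061 * (34.8 - 27.1) = 175363.65 BTU/hr

175363.65 BTU/hr


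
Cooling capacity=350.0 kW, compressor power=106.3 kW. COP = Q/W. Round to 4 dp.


COP = 350.0 / 106.3 = 3.2926

3.2926


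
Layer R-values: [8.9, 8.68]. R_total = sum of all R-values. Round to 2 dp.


R_total = 8.9 + 8.68 = 17.58

17.58


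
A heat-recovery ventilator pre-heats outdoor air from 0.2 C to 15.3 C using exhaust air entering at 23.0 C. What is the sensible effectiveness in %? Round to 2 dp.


eff = (15.3-0.2)/(23.0-0.2)*100 = 66.23 %

66.23 %


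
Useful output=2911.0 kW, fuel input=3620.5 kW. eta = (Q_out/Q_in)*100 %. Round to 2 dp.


eta = (2911.0/3620.5)*100 = 80.40 %

80.40 %


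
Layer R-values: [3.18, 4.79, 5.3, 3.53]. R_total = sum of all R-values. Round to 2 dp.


R_total = 3.18 + 4.79 + 5.3 + 3.53 = 16.80

16.80


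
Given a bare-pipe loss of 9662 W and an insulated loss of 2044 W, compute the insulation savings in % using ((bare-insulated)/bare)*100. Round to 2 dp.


Savings = ((9662-2044)/9662)*100 = 78.84 %

78.84 %


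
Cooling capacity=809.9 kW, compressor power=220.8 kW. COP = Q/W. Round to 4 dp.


COP = 809.9 / 220.8 = 3.6680

3.6680


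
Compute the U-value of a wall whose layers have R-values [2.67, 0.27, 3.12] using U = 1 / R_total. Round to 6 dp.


R_total = 2.67 + 0.27 + 3.12 = 6.06
U = 1/6.06 = 0.165017

0.165017


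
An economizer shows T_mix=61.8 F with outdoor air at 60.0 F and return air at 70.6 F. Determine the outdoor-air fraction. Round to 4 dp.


frac = (61.8 - 70.6) / (60.0 - 70.6) = 0.8302

0.8302


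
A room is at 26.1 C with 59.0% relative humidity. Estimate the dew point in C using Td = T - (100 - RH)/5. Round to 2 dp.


Td = 26.1 - (100-59.0)/5 = 17.90 C

17.90 C


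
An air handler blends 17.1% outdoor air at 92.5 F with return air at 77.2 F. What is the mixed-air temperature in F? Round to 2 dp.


T_mix = 77.2 + (17.1/100)*(92.5-77.2) = 79.82 F

79.82 F


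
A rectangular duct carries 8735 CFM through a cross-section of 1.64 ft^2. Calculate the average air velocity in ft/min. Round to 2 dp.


V = 8735 / 1.64 = 5326.22 ft/min

5326.22 ft/min


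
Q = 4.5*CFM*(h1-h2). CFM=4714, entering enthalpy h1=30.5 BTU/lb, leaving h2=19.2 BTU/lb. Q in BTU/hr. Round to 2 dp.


Q = 4.5 * 4714 * (30.5 - 19.2) = 239706.90 BTU/hr

239706.90 BTU/hr


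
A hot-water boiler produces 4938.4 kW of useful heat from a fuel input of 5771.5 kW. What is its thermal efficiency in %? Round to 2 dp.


eta = (4938.4/5771.5)*100 = 85.57 %

85.57 %


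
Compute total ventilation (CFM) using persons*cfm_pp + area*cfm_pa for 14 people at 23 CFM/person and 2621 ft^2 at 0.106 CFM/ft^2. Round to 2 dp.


Total = 14*23 + 2621*0.106 = 599.83 CFM

599.83 CFM


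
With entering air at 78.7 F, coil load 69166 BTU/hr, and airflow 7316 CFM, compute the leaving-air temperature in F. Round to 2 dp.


dT = 69166/(1.08*7316) = 8.7538
T_leave = 78.7 - 8.7538 = 69.95 F

69.95 F


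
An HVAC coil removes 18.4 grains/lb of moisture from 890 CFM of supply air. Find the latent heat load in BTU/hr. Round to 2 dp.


Q = 0.68 * 890 * 18.4 = 11135.68 BTU/hr

11135.68 BTU/hr


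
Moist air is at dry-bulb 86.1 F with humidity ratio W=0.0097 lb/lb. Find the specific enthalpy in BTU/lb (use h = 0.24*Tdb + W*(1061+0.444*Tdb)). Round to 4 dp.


h = 0.24*86.1 + 0.0097*(1061+0.444*86.1) = 31.3265 BTU/lb

31.3265 BTU/lb


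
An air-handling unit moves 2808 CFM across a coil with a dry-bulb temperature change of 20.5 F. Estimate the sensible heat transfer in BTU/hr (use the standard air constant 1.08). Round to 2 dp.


Q = 1.08 * 2808 * 20.5 = 62169.12 BTU/hr

62169.12 BTU/hr


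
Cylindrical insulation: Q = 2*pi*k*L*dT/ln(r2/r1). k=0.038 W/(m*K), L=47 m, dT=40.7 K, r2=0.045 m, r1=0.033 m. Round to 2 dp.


Q = 2*pi*0.038*47*40.7/ln(0.045/0.033) = 1472.57 W

1472.57 W


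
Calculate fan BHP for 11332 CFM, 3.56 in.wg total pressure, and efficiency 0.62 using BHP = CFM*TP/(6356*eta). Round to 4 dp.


BHP = 11332 * 3.56 / (6356 * 0.62) = 10.2372 hp

10.2372 hp


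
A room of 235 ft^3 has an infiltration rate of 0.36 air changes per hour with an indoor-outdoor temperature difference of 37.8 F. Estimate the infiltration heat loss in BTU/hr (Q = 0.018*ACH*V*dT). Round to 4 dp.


Q = 0.018 * 0.36 * 235 * 37.8 = 57.5618 BTU/hr

57.5618 BTU/hr


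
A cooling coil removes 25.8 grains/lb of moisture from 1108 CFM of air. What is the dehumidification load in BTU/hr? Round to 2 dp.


Q = 0.68 * 1108 * 25.8 = 19438.75 BTU/hr

19438.75 BTU/hr


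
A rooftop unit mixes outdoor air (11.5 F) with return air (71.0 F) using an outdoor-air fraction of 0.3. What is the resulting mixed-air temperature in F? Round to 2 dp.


T_mix = 0.3*11.5 + 0.7*71.0 = 53.15 F

53.15 F


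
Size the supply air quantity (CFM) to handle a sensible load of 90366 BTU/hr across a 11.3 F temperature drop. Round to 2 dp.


CFM = 90366 / (1.08 * 11.3) = 7404.62

7404.62 CFM


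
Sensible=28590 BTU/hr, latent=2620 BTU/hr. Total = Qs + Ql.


Qt = 28590 + 2620 = 31210 BTU/hr

31210 BTU/hr


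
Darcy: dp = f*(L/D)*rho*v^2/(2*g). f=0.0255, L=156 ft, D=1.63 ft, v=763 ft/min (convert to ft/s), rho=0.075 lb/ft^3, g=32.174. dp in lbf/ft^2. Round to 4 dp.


v_fps = 763/60 = 12.7167 ft/s
dp = 0.0255*(156/1.63)*0.075*12.7167^2/(2*32.174) = 0.4600 lbf/ft^2

0.4600 lbf/ft^2


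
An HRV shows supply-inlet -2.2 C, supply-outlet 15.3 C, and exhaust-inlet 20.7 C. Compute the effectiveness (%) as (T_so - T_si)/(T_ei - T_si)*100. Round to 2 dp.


eff = (15.3-(-2.2))/(20.7-(-2.2))*100 = 76.42 %

76.42 %


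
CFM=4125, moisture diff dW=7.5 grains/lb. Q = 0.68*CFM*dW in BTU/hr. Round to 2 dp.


Q = 0.68 * 4125 * 7.5 = 21037.50 BTU/hr

21037.50 BTU/hr


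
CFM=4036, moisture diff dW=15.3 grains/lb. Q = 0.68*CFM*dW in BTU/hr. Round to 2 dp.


Q = 0.68 * 4036 * 15.3 = 41990.54 BTU/hr

41990.54 BTU/hr


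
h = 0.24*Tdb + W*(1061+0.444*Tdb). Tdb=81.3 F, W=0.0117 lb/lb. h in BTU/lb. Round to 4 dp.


h = 0.24*81.3 + 0.0117*(1061+0.444*81.3) = 32.3480 BTU/lb

32.3480 BTU/lb


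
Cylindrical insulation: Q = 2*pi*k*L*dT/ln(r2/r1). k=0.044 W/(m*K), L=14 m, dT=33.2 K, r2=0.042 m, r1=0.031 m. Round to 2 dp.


Q = 2*pi*0.044*14*33.2/ln(0.042/0.031) = 423.14 W

423.14 W


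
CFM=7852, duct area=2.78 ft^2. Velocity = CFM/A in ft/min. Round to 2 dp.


V = 7852 / 2.78 = 2824.46 ft/min

2824.46 ft/min


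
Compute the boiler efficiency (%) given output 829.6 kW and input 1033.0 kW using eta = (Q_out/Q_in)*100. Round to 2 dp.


eta = (829.6/1033.0)*100 = 80.31 %

80.31 %


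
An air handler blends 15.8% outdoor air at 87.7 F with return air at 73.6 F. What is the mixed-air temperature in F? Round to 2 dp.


T_mix = 73.6 + (15.8/100)*(87.7-73.6) = 75.83 F

75.83 F


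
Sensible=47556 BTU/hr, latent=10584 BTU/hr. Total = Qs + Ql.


Qt = 47556 + 10584 = 58140 BTU/hr

58140 BTU/hr


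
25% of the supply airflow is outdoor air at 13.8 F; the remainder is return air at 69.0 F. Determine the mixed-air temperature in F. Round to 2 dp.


T_mix = 0.25*13.8 + 0.75*69.0 = 55.20 F

55.20 F


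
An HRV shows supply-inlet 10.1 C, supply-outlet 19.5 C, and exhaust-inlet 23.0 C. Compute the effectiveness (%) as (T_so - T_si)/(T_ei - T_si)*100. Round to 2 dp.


eff = (19.5-10.1)/(23.0-10.1)*100 = 72.87 %

72.87 %


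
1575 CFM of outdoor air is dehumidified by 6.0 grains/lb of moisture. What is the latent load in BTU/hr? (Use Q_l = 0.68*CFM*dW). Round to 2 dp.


Q = 0.68 * 1575 * 6.0 = 6426.00 BTU/hr

6426.00 BTU/hr


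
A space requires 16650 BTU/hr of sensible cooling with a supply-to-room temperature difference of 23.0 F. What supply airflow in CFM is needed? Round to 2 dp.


CFM = 16650 / (1.08 * 23.0) = 670.29

670.29 CFM


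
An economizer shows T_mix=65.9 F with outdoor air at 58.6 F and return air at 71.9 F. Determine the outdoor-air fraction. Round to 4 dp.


frac = (65.9 - 71.9) / (58.6 - 71.9) = 0.4511

0.4511


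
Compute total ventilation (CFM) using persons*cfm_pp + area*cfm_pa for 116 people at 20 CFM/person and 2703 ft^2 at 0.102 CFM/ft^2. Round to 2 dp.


Total = 116*20 + 2703*0.102 = 2595.71 CFM

2595.71 CFM


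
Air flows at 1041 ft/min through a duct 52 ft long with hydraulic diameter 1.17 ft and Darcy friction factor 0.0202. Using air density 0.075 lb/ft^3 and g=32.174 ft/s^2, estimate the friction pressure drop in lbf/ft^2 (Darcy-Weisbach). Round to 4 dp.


v_fps = 1041/60 = 17.35 ft/s
dp = 0.0202*(52/1.17)*0.075*17.35^2/(2*32.174) = 0.3150 lbf/ft^2

0.3150 lbf/ft^2


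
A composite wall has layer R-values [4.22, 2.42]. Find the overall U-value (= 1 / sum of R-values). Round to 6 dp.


R_total = 4.22 + 2.42 = 6.64
U = 1/6.64 = 0.150602

0.150602


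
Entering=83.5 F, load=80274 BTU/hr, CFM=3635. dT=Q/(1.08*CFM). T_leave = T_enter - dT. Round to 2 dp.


dT = 80274/(1.08*3635) = 20.4478
T_leave = 83.5 - 20.4478 = 63.05 F

63.05 F


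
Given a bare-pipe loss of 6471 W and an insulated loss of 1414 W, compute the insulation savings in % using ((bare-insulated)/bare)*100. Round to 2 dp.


Savings = ((6471-1414)/6471)*100 = 78.15 %

78.15 %


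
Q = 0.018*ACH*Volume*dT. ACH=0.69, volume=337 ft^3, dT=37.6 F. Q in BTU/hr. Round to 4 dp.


Q = 0.018 * 0.69 * 337 * 37.6 = 157.3763 BTU/hr

157.3763 BTU/hr


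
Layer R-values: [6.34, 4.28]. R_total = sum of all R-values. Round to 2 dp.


R_total = 6.34 + 4.28 = 10.62

10.62


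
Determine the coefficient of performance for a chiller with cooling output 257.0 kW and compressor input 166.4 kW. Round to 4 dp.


COP = 257.0 / 166.4 = 1.5445

1.5445


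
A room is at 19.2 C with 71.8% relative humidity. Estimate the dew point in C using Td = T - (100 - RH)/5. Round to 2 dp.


Td = 19.2 - (100-71.8)/5 = 13.56 C

13.56 C


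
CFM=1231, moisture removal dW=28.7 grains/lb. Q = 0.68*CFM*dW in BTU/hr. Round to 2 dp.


Q = 0.68 * 1231 * 28.7 = 24024.20 BTU/hr

24024.20 BTU/hr


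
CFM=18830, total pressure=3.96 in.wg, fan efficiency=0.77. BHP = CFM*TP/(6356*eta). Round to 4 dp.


BHP = 18830 * 3.96 / (6356 * 0.77) = 15.2360 hp

15.2360 hp


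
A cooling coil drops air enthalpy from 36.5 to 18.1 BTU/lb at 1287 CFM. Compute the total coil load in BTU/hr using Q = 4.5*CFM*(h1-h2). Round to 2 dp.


Q = 4.5 * 1287 * (36.5 - 18.1) = 106563.60 BTU/hr

106563.60 BTU/hr


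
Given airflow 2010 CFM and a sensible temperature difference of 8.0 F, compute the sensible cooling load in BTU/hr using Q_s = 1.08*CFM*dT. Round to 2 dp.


Q = 1.08 * 2010 * 8.0 = 17366.40 BTU/hr

17366.40 BTU/hr


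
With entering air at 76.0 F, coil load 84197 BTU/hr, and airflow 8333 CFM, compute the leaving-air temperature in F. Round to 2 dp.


dT = 84197/(1.08*8333) = 9.3556
T_leave = 76.0 - 9.3556 = 66.64 F

66.64 F


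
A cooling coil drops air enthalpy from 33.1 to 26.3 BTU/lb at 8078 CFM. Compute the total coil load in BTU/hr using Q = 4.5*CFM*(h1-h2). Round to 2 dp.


Q = 4.5 * 8078 * (33.1 - 26.3) = 247186.80 BTU/hr

247186.80 BTU/hr


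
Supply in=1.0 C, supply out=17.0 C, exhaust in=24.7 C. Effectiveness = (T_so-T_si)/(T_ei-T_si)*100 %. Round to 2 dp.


eff = (17.0-1.0)/(24.7-1.0)*100 = 67.51 %

67.51 %


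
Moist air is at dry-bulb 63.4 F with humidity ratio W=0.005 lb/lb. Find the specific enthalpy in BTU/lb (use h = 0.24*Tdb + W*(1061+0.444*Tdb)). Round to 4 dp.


h = 0.24*63.4 + 0.005*(1061+0.444*63.4) = 20.6617 BTU/lb

20.6617 BTU/lb


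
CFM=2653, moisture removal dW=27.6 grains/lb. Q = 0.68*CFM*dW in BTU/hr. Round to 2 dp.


Q = 0.68 * 2653 * 27.6 = 49791.50 BTU/hr

49791.50 BTU/hr


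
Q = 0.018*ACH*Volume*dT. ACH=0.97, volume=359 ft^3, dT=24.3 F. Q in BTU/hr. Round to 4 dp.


Q = 0.018 * 0.97 * 359 * 24.3 = 152.3158 BTU/hr

152.3158 BTU/hr


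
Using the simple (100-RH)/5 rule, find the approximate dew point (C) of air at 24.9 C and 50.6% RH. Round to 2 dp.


Td = 24.9 - (100-50.6)/5 = 15.02 C

15.02 C


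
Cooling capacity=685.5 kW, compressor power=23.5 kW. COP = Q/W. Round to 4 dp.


COP = 685.5 / 23.5 = 29.1702

29.1702


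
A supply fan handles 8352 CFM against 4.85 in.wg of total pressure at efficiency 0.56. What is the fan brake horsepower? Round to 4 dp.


BHP = 8352 * 4.85 / (6356 * 0.56) = 11.3805 hp

11.3805 hp


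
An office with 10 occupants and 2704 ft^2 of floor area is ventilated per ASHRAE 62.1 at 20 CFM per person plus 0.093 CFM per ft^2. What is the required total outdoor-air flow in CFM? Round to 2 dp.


Total = 10*20 + 2704*0.093 = 451.47 CFM

451.47 CFM


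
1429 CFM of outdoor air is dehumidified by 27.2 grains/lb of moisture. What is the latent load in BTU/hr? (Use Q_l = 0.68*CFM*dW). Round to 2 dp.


Q = 0.68 * 1429 * 27.2 = 26430.78 BTU/hr

26430.78 BTU/hr


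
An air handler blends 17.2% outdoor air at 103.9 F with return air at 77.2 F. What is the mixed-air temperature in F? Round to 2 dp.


T_mix = 77.2 + (17.2/100)*(103.9-77.2) = 81.79 F

81.79 F


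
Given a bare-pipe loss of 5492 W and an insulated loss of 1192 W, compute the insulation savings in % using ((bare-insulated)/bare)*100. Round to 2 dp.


Savings = ((5492-1192)/5492)*100 = 78.30 %

78.30 %


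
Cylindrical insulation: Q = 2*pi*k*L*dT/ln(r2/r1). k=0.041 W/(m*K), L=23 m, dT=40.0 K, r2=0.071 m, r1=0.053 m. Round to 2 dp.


Q = 2*pi*0.041*23*40.0/ln(0.071/0.053) = 810.57 W

810.57 W


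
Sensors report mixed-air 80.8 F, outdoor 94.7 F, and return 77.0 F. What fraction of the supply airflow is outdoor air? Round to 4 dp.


frac = (80.8 - 77.0) / (94.7 - 77.0) = 0.2147

0.2147


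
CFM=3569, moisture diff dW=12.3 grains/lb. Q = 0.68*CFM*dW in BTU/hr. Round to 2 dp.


Q = 0.68 * 3569 * 12.3 = 29851.12 BTU/hr

29851.12 BTU/hr


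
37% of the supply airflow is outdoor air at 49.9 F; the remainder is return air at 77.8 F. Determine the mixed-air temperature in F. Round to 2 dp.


T_mix = 0.37*49.9 + 0.63*77.8 = 67.48 F

67.48 F


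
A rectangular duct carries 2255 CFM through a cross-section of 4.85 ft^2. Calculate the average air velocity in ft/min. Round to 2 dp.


V = 2255 / 4.85 = 464.95 ft/min

464.95 ft/min


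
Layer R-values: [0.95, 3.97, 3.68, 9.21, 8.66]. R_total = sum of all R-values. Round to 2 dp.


R_total = 0.95 + 3.97 + 3.68 + 9.21 + 8.66 = 26.47

26.47


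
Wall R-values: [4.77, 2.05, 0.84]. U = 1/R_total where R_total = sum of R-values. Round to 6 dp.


R_total = 4.77 + 2.05 + 0.84 = 7.66
U = 1/7.66 = 0.130548

0.130548


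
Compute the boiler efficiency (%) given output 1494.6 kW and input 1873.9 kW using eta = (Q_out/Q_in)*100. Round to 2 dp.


eta = (1494.6/1873.9)*100 = 79.76 %

79.76 %


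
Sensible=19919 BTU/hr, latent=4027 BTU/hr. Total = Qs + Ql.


Qt = 19919 + 4027 = 23946 BTU/hr

23946 BTU/hr


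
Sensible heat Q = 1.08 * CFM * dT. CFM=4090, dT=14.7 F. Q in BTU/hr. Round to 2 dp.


Q = 1.08 * 4090 * 14.7 = 64932.84 BTU/hr

64932.84 BTU/hr


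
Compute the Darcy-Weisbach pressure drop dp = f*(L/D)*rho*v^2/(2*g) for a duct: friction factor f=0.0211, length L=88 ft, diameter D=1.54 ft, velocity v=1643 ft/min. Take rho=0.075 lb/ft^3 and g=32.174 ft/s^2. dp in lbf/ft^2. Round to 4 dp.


v_fps = 1643/60 = 27.3833 ft/s
dp = 0.0211*(88/1.54)*0.075*27.3833^2/(2*32.174) = 1.0538 lbf/ft^2

1.0538 lbf/ft^2


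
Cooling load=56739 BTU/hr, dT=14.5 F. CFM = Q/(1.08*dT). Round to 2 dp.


CFM = 56739 / (1.08 * 14.5) = 3623.18

3623.18 CFM


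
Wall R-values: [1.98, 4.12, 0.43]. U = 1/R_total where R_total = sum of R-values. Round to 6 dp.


R_total = 1.98 + 4.12 + 0.43 = 6.53
U = 1/6.53 = 0.153139

0.153139


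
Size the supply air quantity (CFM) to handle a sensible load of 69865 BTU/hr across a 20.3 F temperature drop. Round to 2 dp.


CFM = 69865 / (1.08 * 20.3) = 3186.69

3186.69 CFM


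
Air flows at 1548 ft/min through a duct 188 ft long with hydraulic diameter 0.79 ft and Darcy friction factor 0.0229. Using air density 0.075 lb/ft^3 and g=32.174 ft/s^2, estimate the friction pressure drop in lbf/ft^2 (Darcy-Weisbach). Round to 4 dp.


v_fps = 1548/60 = 25.8 ft/s
dp = 0.0229*(188/0.79)*0.075*25.8^2/(2*32.174) = 4.2280 lbf/ft^2

4.2280 lbf/ft^2


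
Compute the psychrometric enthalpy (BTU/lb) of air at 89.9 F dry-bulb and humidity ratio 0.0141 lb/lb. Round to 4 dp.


h = 0.24*89.9 + 0.0141*(1061+0.444*89.9) = 37.0989 BTU/lb

37.0989 BTU/lb


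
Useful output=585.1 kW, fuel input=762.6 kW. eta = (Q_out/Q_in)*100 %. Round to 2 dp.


eta = (585.1/762.6)*100 = 76.72 %

76.72 %


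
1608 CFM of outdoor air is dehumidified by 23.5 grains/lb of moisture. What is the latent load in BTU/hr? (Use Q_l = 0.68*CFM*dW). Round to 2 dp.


Q = 0.68 * 1608 * 23.5 = 25695.84 BTU/hr

25695.84 BTU/hr


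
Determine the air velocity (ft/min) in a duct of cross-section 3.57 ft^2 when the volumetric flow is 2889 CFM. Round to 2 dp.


V = 2889 / 3.57 = 809.24 ft/min

809.24 ft/min


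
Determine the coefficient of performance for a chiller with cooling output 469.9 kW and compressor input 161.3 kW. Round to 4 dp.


COP = 469.9 / 161.3 = 2.9132

2.9132


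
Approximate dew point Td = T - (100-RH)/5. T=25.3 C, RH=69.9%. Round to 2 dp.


Td = 25.3 - (100-69.9)/5 = 19.28 C

19.28 C


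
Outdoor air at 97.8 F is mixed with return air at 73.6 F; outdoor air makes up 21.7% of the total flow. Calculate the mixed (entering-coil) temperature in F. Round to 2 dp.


T_mix = 73.6 + (21.7/100)*(97.8-73.6) = 78.85 F

78.85 F


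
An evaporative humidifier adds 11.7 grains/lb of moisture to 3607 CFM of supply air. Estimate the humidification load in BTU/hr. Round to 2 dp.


Q = 0.68 * 3607 * 11.7 = 28697.29 BTU/hr

28697.29 BTU/hr


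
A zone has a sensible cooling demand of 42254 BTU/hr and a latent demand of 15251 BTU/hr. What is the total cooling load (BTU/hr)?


Qt = 42254 + 15251 = 57505 BTU/hr

57505 BTU/hr


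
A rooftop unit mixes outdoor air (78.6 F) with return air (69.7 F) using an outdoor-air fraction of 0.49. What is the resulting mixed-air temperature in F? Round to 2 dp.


T_mix = 0.49*78.6 + 0.51*69.7 = 74.06 F

74.06 F


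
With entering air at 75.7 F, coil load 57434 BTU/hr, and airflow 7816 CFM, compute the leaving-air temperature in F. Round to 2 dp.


dT = 57434/(1.08*7816) = 6.8039
T_leave = 75.7 - 6.8039 = 68.90 F

68.90 F


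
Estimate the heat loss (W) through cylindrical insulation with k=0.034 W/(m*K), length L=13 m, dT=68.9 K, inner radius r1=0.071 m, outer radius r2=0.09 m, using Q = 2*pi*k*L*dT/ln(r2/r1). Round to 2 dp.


Q = 2*pi*0.034*13*68.9/ln(0.09/0.071) = 806.93 W

806.93 W


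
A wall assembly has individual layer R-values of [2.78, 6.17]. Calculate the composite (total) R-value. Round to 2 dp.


R_total = 2.78 + 6.17 = 8.95

8.95


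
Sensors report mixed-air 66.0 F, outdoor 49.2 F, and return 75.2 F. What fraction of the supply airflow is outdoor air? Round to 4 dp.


frac = (66.0 - 75.2) / (49.2 - 75.2) = 0.3538

0.3538


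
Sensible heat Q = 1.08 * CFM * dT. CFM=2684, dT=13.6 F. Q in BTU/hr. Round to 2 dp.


Q = 1.08 * 2684 * 13.6 = 39422.59 BTU/hr

39422.59 BTU/hr


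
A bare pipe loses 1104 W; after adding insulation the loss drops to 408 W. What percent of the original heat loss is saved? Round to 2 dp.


Savings = ((1104-408)/1104)*100 = 63.04 %

63.04 %


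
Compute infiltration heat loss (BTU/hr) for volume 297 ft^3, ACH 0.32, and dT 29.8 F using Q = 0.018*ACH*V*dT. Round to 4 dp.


Q = 0.018 * 0.32 * 297 * 29.8 = 50.9795 BTU/hr

50.9795 BTU/hr


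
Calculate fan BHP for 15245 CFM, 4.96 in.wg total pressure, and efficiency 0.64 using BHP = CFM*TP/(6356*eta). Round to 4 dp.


BHP = 15245 * 4.96 / (6356 * 0.64) = 18.5885 hp

18.5885 hp


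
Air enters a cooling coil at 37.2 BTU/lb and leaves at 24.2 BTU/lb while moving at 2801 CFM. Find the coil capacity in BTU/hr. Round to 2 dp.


Q = 4.5 * 2801 * (37.2 - 24.2) = 163858.50 BTU/hr

163858.50 BTU/hr


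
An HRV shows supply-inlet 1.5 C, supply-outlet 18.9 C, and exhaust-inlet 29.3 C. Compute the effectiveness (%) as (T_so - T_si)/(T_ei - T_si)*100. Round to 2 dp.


eff = (18.9-1.5)/(29.3-1.5)*100 = 62.59 %

62.59 %


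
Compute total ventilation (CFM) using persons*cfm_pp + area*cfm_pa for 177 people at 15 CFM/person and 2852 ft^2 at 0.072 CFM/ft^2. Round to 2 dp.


Total = 177*15 + 2852*0.072 = 2860.34 CFM

2860.34 CFM


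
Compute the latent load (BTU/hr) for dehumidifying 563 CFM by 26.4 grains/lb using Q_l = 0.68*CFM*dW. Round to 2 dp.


Q = 0.68 * 563 * 26.4 = 10106.98 BTU/hr

10106.98 BTU/hr


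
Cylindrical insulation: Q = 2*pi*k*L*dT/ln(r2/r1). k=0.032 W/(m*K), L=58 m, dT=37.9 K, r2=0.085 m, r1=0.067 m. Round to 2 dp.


Q = 2*pi*0.032*58*37.9/ln(0.085/0.067) = 1857.36 W

1857.36 W


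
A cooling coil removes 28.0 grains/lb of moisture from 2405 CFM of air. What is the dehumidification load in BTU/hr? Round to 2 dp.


Q = 0.68 * 2405 * 28.0 = 45791.20 BTU/hr

45791.20 BTU/hr


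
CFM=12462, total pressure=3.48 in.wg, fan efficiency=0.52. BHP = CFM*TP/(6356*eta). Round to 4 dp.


BHP = 12462 * 3.48 / (6356 * 0.52) = 13.1214 hp

13.1214 hp


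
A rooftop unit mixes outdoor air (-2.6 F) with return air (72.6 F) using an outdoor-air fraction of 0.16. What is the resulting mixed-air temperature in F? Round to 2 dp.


T_mix = 0.16*(-2.6) + 0.84*72.6 = 60.57 F

60.57 F


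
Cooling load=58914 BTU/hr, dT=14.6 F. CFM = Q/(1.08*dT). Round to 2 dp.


CFM = 58914 / (1.08 * 14.6) = 3736.30

3736.30 CFM


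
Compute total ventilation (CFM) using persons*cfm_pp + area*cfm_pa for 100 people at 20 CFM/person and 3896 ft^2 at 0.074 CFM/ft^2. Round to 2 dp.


Total = 100*20 + 3896*0.074 = 2288.30 CFM

2288.30 CFM


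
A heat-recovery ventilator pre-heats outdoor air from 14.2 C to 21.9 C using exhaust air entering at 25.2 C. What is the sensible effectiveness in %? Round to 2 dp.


eff = (21.9-14.2)/(25.2-14.2)*100 = 70.00 %

70.00 %


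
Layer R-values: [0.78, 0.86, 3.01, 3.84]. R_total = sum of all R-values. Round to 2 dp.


R_total = 0.78 + 0.86 + 3.01 + 3.84 = 8.49

8.49


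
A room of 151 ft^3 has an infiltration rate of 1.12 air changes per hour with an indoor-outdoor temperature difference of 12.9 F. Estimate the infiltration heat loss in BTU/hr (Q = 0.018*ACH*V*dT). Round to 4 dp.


Q = 0.018 * 1.12 * 151 * 12.9 = 39.2697 BTU/hr

39.2697 BTU/hr


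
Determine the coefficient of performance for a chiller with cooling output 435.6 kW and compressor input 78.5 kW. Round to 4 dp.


COP = 435.6 / 78.5 = 5.5490

5.5490


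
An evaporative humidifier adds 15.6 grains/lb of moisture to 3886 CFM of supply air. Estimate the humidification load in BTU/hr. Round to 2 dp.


Q = 0.68 * 3886 * 15.6 = 41222.69 BTU/hr

41222.69 BTU/hr


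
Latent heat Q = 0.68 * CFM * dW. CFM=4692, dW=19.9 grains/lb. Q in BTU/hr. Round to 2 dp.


Q = 0.68 * 4692 * 19.9 = 63492.14 BTU/hr

63492.14 BTU/hr


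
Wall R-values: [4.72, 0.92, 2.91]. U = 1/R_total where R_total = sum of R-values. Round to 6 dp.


R_total = 4.72 + 0.92 + 2.91 = 8.55
U = 1/8.55 = 0.116959

0.116959


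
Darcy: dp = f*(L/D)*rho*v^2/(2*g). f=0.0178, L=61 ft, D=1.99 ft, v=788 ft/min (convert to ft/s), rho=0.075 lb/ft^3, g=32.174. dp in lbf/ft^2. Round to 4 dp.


v_fps = 788/60 = 13.1333 ft/s
dp = 0.0178*(61/1.99)*0.075*13.1333^2/(2*32.174) = 0.1097 lbf/ft^2

0.1097 lbf/ft^2


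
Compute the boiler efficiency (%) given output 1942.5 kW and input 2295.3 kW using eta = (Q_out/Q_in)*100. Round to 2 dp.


eta = (1942.5/2295.3)*100 = 84.63 %

84.63 %


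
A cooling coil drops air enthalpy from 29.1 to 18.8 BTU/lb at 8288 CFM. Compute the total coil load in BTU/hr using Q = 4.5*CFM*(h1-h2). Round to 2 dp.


Q = 4.5 * 8288 * (29.1 - 18.8) = 384148.80 BTU/hr

384148.80 BTU/hr


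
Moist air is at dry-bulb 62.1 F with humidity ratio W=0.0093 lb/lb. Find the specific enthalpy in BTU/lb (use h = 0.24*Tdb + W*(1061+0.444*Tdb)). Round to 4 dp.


h = 0.24*62.1 + 0.0093*(1061+0.444*62.1) = 25.0277 BTU/lb

25.0277 BTU/lb


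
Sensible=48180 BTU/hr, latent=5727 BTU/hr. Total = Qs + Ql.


Qt = 48180 + 5727 = 53907 BTU/hr

53907 BTU/hr


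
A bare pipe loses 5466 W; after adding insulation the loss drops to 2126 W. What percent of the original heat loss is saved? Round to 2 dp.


Savings = ((5466-2126)/5466)*100 = 61.11 %

61.11 %


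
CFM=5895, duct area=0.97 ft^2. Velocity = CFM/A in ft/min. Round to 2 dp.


V = 5895 / 0.97 = 6077.32 ft/min

6077.32 ft/min


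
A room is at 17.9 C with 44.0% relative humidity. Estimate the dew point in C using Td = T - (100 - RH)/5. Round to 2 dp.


Td = 17.9 - (100-44.0)/5 = 6.70 C

6.70 C


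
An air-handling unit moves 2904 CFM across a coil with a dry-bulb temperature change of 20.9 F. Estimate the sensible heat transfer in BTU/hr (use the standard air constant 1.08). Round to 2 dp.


Q = 1.08 * 2904 * 20.9 = 65549.09 BTU/hr

65549.09 BTU/hr


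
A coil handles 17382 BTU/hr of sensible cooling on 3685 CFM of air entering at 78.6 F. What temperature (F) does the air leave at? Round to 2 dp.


dT = 17382/(1.08*3685) = 4.3676
T_leave = 78.6 - 4.3676 = 74.23 F

74.23 F


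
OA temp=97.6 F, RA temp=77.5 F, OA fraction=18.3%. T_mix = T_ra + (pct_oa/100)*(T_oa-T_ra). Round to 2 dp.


T_mix = 77.5 + (18.3/100)*(97.6-77.5) = 81.18 F

81.18 F


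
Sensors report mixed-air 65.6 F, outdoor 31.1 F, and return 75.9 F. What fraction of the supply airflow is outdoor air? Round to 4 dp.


frac = (65.6 - 75.9) / (31.1 - 75.9) = 0.2299

0.2299


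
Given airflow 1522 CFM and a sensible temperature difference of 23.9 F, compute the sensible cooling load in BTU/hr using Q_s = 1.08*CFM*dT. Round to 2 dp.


Q = 1.08 * 1522 * 23.9 = 39285.86 BTU/hr

39285.86 BTU/hr


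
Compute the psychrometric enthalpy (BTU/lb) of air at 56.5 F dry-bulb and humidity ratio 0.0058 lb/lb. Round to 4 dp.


h = 0.24*56.5 + 0.0058*(1061+0.444*56.5) = 19.8593 BTU/lb

19.8593 BTU/lb


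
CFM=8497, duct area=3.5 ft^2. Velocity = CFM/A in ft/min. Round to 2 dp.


V = 8497 / 3.5 = 2427.71 ft/min

2427.71 ft/min


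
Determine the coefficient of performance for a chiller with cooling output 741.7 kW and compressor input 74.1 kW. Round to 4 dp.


COP = 741.7 / 74.1 = 10.0094

10.0094
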